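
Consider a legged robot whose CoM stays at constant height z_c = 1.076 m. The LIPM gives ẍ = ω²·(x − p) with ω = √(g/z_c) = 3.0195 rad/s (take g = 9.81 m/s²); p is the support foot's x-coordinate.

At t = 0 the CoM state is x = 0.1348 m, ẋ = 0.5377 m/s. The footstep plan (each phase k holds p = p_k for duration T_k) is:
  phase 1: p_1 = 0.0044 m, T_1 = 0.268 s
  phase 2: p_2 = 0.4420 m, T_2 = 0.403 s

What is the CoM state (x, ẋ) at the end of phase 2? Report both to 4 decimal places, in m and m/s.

phase 1: p=0.0044, T=0.268, ωT=0.809226, cosh=1.345686, sinh=0.900483; start (x,ẋ)=(0.134800, 0.537700) → end (x,ẋ)=(0.340232, 1.078134)
phase 2: p=0.4420, T=0.403, ωT=1.216859, cosh=1.836361, sinh=1.540202; start (x,ẋ)=(0.340232, 1.078134) → end (x,ẋ)=(0.805057, 1.506556)

x = 0.8051, ẋ = 1.5066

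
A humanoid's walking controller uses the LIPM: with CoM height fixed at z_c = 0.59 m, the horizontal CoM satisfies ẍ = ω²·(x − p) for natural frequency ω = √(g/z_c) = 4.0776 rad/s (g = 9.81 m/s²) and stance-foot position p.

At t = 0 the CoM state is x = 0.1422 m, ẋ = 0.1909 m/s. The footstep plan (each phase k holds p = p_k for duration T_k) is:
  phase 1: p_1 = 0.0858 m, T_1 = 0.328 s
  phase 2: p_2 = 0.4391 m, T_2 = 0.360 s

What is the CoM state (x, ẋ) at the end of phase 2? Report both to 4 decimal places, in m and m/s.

x = 0.4852, ẋ = 0.5177

phase 1: p=0.0858, T=0.328, ωT=1.337453, cosh=2.035921, sinh=1.773407; start (x,ẋ)=(0.142200, 0.190900) → end (x,ẋ)=(0.283651, 0.796500)
phase 2: p=0.4391, T=0.360, ωT=1.467936, cosh=2.285334, sinh=2.054934; start (x,ẋ)=(0.283651, 0.796500) → end (x,ẋ)=(0.485249, 0.517731)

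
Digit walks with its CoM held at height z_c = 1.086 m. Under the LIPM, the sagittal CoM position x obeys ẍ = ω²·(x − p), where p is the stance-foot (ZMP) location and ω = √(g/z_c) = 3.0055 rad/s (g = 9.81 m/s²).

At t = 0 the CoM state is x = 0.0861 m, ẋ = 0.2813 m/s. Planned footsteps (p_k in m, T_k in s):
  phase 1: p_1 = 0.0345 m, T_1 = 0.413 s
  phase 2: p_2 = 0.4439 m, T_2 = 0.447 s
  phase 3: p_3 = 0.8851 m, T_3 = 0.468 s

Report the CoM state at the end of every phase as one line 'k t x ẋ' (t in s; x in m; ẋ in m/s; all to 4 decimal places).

phase 1: p=0.0345, T=0.413, ωT=1.241271, cosh=1.874513, sinh=1.585497; start (x,ẋ)=(0.086100, 0.281300) → end (x,ẋ)=(0.279620, 0.773185)
phase 2: p=0.4439, T=0.447, ωT=1.343459, cosh=2.046608, sinh=1.785666; start (x,ẋ)=(0.279620, 0.773185) → end (x,ẋ)=(0.567057, 0.700744)
phase 3: p=0.8851, T=0.468, ωT=1.406574, cosh=2.163464, sinh=1.918483; start (x,ẋ)=(0.567057, 0.700744) → end (x,ẋ)=(0.644328, -0.317800)

1 0.4130 0.2796 0.7732
2 0.8600 0.5671 0.7007
3 1.3280 0.6443 -0.3178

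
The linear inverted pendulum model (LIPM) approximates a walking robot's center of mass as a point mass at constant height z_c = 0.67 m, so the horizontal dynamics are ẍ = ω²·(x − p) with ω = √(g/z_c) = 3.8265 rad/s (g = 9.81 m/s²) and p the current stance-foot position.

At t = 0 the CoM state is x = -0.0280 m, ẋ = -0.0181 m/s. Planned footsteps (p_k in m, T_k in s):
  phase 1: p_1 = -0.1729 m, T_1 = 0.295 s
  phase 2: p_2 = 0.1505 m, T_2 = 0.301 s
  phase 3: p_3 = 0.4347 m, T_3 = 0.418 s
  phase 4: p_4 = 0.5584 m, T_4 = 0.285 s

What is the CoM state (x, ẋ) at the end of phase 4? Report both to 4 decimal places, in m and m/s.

x = 0.8112, ẋ = 1.2227

phase 1: p=-0.1729, T=0.295, ωT=1.128817, cosh=1.707707, sinh=1.384291; start (x,ẋ)=(-0.028000, -0.018100) → end (x,ẋ)=(0.067999, 0.736624)
phase 2: p=0.1505, T=0.301, ωT=1.151776, cosh=1.739942, sinh=1.423867; start (x,ẋ)=(0.067999, 0.736624) → end (x,ẋ)=(0.281056, 0.832182)
phase 3: p=0.4347, T=0.418, ωT=1.599477, cosh=2.576222, sinh=2.374220; start (x,ẋ)=(0.281056, 0.832182) → end (x,ẋ)=(0.555220, 0.748034)
phase 4: p=0.5584, T=0.285, ωT=1.090552, cosh=1.655974, sinh=1.319944; start (x,ẋ)=(0.555220, 0.748034) → end (x,ẋ)=(0.811167, 1.222663)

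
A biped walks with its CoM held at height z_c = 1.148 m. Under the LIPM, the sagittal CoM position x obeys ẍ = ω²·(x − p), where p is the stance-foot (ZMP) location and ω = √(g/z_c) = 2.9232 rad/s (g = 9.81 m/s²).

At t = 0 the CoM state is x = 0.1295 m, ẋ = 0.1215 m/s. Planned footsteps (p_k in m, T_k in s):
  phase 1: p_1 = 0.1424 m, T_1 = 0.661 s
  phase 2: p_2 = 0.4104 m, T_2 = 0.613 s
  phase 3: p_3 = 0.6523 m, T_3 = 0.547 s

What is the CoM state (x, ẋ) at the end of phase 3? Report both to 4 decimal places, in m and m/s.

x = -1.0157, ẋ = -4.7057

phase 1: p=0.1424, T=0.661, ωT=1.932235, cosh=3.524876, sinh=3.380051; start (x,ẋ)=(0.129500, 0.121500) → end (x,ẋ)=(0.237418, 0.300813)
phase 2: p=0.4104, T=0.613, ωT=1.791922, cosh=3.083806, sinh=2.917167; start (x,ẋ)=(0.237418, 0.300813) → end (x,ẋ)=(0.177148, -0.547451)
phase 3: p=0.6523, T=0.547, ωT=1.598990, cosh=2.575067, sinh=2.372967; start (x,ẋ)=(0.177148, -0.547451) → end (x,ẋ)=(-1.015652, -4.705687)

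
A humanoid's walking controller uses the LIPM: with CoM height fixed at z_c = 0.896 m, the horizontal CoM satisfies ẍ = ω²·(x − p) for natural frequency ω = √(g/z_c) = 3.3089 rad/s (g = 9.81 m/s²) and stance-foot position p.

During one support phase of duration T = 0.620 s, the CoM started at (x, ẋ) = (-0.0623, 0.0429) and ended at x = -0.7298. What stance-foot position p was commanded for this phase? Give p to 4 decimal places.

ωT = 3.3089·0.620 = 2.051518; cosh(ωT) = 3.954121, sinh(ωT) = 3.825581
x(T) = p + (x₀−p)·cosh(ωT) + (ẋ₀/ω)·sinh(ωT) ⇒ p·(1 − cosh) = x(T) − x₀·cosh − (ẋ₀/ω)·sinh
numerator   = -0.7298 − (-0.0623)·3.954121 − (0.0429/3.3089)·3.825581 = -0.533057
denominator = 1 − 3.954121 = -2.954121
p = -0.533057 / -2.954121 = 0.1804

p = 0.1804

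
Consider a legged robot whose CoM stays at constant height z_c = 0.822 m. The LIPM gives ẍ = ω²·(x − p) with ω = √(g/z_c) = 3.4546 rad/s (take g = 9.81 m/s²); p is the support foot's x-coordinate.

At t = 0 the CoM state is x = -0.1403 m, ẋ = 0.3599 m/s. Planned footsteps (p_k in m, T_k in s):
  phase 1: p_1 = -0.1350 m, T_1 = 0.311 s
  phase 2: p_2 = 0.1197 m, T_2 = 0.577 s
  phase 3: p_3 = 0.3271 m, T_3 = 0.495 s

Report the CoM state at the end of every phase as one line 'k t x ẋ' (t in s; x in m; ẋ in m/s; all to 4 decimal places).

phase 1: p=-0.1350, T=0.311, ωT=1.074381, cosh=1.634844, sinh=1.293335; start (x,ẋ)=(-0.140300, 0.359900) → end (x,ẋ)=(-0.008925, 0.564700)
phase 2: p=0.1197, T=0.577, ωT=1.993304, cosh=3.737995, sinh=3.601751; start (x,ẋ)=(-0.008925, 0.564700) → end (x,ẋ)=(0.227654, 0.510414)
phase 3: p=0.3271, T=0.495, ωT=1.710027, cosh=2.854986, sinh=2.674125; start (x,ẋ)=(0.227654, 0.510414) → end (x,ẋ)=(0.438282, 0.538537)

1 0.3110 -0.0089 0.5647
2 0.8880 0.2277 0.5104
3 1.3830 0.4383 0.5385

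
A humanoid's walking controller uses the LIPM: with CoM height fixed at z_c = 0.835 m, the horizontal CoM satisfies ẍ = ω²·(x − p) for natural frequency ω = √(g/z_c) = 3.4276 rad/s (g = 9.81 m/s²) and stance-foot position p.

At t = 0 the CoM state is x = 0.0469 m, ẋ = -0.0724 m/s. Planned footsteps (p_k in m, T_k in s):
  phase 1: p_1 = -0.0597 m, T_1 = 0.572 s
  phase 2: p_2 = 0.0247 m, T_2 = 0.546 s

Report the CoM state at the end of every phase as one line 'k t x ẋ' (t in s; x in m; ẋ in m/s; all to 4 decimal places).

phase 1: p=-0.0597, T=0.572, ωT=1.960587, cosh=3.622136, sinh=3.481361; start (x,ẋ)=(0.046900, -0.072400) → end (x,ẋ)=(0.252884, 1.009784)
phase 2: p=0.0247, T=0.546, ωT=1.871470, cosh=3.325868, sinh=3.171971; start (x,ẋ)=(0.252884, 1.009784) → end (x,ẋ)=(1.718085, 5.839284)

1 0.5720 0.2529 1.0098
2 1.1180 1.7181 5.8393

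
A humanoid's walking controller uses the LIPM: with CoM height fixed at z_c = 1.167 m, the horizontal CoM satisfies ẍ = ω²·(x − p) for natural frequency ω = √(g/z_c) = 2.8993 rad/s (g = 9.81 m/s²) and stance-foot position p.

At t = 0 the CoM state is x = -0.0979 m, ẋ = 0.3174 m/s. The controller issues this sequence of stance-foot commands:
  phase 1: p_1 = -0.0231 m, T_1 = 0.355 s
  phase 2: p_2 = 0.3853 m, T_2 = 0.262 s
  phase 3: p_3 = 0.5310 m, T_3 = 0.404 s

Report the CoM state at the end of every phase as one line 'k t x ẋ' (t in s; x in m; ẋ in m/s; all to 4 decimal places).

1 0.3550 -0.0075 0.2361
2 0.6170 -0.0584 -0.6431
3 1.0210 -0.8345 -3.6287

phase 1: p=-0.0231, T=0.355, ωT=1.029251, cosh=1.578122, sinh=1.220848; start (x,ẋ)=(-0.097900, 0.317400) → end (x,ẋ)=(-0.007492, 0.236134)
phase 2: p=0.3853, T=0.262, ωT=0.759617, cosh=1.302651, sinh=0.834805; start (x,ẋ)=(-0.007492, 0.236134) → end (x,ẋ)=(-0.058380, -0.643094)
phase 3: p=0.5310, T=0.404, ωT=1.171317, cosh=1.768099, sinh=1.458141; start (x,ẋ)=(-0.058380, -0.643094) → end (x,ẋ)=(-0.834512, -3.628707)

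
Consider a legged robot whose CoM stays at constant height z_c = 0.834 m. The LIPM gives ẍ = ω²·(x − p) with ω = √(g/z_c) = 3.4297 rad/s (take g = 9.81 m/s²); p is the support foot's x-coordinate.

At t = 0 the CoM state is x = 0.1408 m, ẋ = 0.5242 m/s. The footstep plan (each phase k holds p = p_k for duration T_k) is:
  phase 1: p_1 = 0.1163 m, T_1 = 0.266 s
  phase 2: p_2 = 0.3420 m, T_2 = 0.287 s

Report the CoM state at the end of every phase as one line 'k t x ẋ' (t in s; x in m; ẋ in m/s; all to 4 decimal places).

1 0.2660 0.3113 0.8456
2 0.5530 0.5791 1.1684

phase 1: p=0.1163, T=0.266, ωT=0.912300, cosh=1.445821, sinh=1.044222; start (x,ẋ)=(0.140800, 0.524200) → end (x,ẋ)=(0.311323, 0.845643)
phase 2: p=0.3420, T=0.287, ωT=0.984324, cosh=1.524847, sinh=1.151155; start (x,ẋ)=(0.311323, 0.845643) → end (x,ẋ)=(0.579056, 1.168360)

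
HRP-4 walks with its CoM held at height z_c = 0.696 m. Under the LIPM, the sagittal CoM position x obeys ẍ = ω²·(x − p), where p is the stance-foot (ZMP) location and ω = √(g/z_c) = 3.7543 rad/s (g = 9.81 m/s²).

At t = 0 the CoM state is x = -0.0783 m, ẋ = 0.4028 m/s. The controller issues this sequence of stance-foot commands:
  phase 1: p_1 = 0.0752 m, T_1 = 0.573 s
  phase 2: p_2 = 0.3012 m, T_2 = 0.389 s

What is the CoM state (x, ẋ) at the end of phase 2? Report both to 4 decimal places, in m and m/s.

phase 1: p=0.0752, T=0.573, ωT=2.151214, cosh=4.355814, sinh=4.239472; start (x,ẋ)=(-0.078300, 0.402800) → end (x,ẋ)=(-0.138563, -0.688622)
phase 2: p=0.3012, T=0.389, ωT=1.460423, cosh=2.269959, sinh=2.037821; start (x,ẋ)=(-0.138563, -0.688622) → end (x,ẋ)=(-1.070826, -4.927593)

x = -1.0708, ẋ = -4.9276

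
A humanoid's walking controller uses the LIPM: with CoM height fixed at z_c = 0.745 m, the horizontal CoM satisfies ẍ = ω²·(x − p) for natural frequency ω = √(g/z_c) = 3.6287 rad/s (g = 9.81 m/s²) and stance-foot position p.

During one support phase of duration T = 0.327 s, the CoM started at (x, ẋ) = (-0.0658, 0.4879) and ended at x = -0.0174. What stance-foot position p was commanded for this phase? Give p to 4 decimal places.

p = 0.1256

ωT = 3.6287·0.327 = 1.186585; cosh(ωT) = 1.790568, sinh(ωT) = 1.485306
x(T) = p + (x₀−p)·cosh(ωT) + (ẋ₀/ω)·sinh(ωT) ⇒ p·(1 − cosh) = x(T) − x₀·cosh − (ẋ₀/ω)·sinh
numerator   = -0.0174 − (-0.0658)·1.790568 − (0.4879/3.6287)·1.485306 = -0.099289
denominator = 1 − 1.790568 = -0.790568
p = -0.099289 / -0.790568 = 0.1256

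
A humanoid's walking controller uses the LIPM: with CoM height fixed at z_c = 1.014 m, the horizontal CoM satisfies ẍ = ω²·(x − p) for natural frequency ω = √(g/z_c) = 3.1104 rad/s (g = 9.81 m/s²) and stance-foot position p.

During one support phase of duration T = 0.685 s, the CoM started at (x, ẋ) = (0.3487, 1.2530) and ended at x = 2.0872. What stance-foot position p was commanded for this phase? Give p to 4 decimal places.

p = 0.3284

ωT = 3.1104·0.685 = 2.130624; cosh(ωT) = 4.269441, sinh(ωT) = 4.150678
x(T) = p + (x₀−p)·cosh(ωT) + (ẋ₀/ω)·sinh(ωT) ⇒ p·(1 − cosh) = x(T) − x₀·cosh − (ẋ₀/ω)·sinh
numerator   = 2.0872 − (0.3487)·4.269441 − (1.2530/3.1104)·4.150678 = -1.073622
denominator = 1 − 4.269441 = -3.269441
p = -1.073622 / -3.269441 = 0.3284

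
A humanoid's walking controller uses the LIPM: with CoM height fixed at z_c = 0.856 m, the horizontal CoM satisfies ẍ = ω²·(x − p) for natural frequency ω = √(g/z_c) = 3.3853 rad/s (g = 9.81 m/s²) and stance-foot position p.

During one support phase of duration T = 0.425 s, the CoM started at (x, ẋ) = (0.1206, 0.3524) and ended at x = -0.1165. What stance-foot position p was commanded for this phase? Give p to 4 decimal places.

ωT = 3.3853·0.425 = 1.438752; cosh(ωT) = 2.226329, sinh(ωT) = 1.989105
x(T) = p + (x₀−p)·cosh(ωT) + (ẋ₀/ω)·sinh(ωT) ⇒ p·(1 − cosh) = x(T) − x₀·cosh − (ẋ₀/ω)·sinh
numerator   = -0.1165 − (0.1206)·2.226329 − (0.3524/3.3853)·1.989105 = -0.592055
denominator = 1 − 2.226329 = -1.226329
p = -0.592055 / -1.226329 = 0.4828

p = 0.4828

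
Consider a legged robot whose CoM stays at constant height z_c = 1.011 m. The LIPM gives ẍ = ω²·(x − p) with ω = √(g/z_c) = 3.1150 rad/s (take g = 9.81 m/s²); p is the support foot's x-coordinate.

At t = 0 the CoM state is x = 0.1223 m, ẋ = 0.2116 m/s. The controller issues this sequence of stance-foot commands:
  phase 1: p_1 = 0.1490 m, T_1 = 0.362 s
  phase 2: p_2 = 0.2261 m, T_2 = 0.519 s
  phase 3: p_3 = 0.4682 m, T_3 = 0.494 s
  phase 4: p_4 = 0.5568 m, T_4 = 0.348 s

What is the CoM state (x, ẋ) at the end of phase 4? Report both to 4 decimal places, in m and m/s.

phase 1: p=0.1490, T=0.362, ωT=1.127630, cosh=1.706064, sinh=1.382264; start (x,ẋ)=(0.122300, 0.211600) → end (x,ẋ)=(0.197344, 0.246040)
phase 2: p=0.2261, T=0.519, ωT=1.616685, cosh=2.617461, sinh=2.418906; start (x,ẋ)=(0.197344, 0.246040) → end (x,ẋ)=(0.341892, 0.427329)
phase 3: p=0.4682, T=0.494, ωT=1.538810, cosh=2.436840, sinh=2.222203; start (x,ẋ)=(0.341892, 0.427329) → end (x,ẋ)=(0.465258, 0.167006)
phase 4: p=0.5568, T=0.348, ωT=1.084020, cosh=1.647387, sinh=1.309154; start (x,ẋ)=(0.465258, 0.167006) → end (x,ẋ)=(0.476183, -0.098186)

x = 0.4762, ẋ = -0.0982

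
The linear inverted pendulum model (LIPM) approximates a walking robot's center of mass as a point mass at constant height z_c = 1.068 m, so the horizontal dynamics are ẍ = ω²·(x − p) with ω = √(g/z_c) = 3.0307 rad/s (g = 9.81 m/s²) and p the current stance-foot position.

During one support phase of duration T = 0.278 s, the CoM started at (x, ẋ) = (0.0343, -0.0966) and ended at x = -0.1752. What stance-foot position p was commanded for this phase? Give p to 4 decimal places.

p = 0.5108

ωT = 3.0307·0.278 = 0.842535; cosh(ωT) = 1.376432, sinh(ωT) = 0.945814
x(T) = p + (x₀−p)·cosh(ωT) + (ẋ₀/ω)·sinh(ωT) ⇒ p·(1 − cosh) = x(T) − x₀·cosh − (ẋ₀/ω)·sinh
numerator   = -0.1752 − (0.0343)·1.376432 − (-0.0966/3.0307)·0.945814 = -0.192265
denominator = 1 − 1.376432 = -0.376432
p = -0.192265 / -0.376432 = 0.5108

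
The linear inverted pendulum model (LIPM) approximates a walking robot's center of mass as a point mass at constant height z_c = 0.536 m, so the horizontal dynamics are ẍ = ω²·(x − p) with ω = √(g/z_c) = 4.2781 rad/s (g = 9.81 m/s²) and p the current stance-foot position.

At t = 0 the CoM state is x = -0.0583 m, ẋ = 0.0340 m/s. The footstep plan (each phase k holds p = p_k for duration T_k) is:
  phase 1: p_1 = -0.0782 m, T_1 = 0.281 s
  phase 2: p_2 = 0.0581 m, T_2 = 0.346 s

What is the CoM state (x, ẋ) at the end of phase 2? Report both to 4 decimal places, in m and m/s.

phase 1: p=-0.0782, T=0.281, ωT=1.202146, cosh=1.813899, sinh=1.513351; start (x,ẋ)=(-0.058300, 0.034000) → end (x,ẋ)=(-0.030076, 0.190510)
phase 2: p=0.0581, T=0.346, ωT=1.480223, cosh=2.310755, sinh=2.083168; start (x,ẋ)=(-0.030076, 0.190510) → end (x,ẋ)=(-0.052887, -0.345603)

x = -0.0529, ẋ = -0.3456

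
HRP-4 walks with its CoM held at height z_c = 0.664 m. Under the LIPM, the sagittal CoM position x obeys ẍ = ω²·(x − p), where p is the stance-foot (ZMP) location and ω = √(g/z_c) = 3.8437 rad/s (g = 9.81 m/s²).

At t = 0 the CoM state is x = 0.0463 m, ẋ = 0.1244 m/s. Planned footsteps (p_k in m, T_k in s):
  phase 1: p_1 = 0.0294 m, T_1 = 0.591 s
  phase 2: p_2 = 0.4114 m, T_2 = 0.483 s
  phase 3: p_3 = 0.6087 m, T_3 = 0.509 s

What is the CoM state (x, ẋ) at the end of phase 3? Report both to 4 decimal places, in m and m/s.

x = 2.0579, ẋ = 5.7099

phase 1: p=0.0294, T=0.591, ωT=2.271627, cosh=4.899152, sinh=4.796007; start (x,ẋ)=(0.046300, 0.124400) → end (x,ẋ)=(0.267417, 0.920996)
phase 2: p=0.4114, T=0.483, ωT=1.856507, cosh=3.278778, sinh=3.122561; start (x,ẋ)=(0.267417, 0.920996) → end (x,ẋ)=(0.687513, 1.291628)
phase 3: p=0.6087, T=0.509, ωT=1.956443, cosh=3.607741, sinh=3.466381; start (x,ẋ)=(0.687513, 1.291628) → end (x,ẋ)=(2.057873, 5.709948)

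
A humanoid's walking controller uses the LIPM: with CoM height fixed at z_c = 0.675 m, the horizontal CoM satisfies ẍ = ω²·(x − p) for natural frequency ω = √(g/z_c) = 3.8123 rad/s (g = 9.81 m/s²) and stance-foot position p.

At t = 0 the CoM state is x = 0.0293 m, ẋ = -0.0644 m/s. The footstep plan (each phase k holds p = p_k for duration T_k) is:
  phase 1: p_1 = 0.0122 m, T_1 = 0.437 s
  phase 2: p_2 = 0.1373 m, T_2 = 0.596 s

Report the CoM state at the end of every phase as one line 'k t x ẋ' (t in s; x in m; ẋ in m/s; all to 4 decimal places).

1 0.4370 0.0160 -0.0102
2 1.0330 -0.4702 -2.2695

phase 1: p=0.0122, T=0.437, ωT=1.665975, cosh=2.739918, sinh=2.550912; start (x,ẋ)=(0.029300, -0.064400) → end (x,ẋ)=(0.015961, -0.010156)
phase 2: p=0.1373, T=0.596, ωT=2.272131, cosh=4.901570, sinh=4.798478; start (x,ẋ)=(0.015961, -0.010156) → end (x,ẋ)=(-0.470236, -2.269466)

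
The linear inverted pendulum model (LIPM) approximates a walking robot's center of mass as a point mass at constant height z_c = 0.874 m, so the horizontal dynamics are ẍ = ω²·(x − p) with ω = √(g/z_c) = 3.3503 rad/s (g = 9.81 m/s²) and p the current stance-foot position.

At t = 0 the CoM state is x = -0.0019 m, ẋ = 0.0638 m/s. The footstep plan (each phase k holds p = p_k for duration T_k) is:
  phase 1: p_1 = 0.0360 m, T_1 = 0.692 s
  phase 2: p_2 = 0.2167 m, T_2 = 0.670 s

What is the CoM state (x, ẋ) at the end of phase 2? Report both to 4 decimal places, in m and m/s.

phase 1: p=0.0360, T=0.692, ωT=2.318408, cosh=5.128957, sinh=5.030527; start (x,ẋ)=(-0.001900, 0.063800) → end (x,ẋ)=(-0.062591, -0.311531)
phase 2: p=0.2167, T=0.670, ωT=2.244701, cosh=4.771776, sinh=4.665817; start (x,ẋ)=(-0.062591, -0.311531) → end (x,ẋ)=(-1.549868, -5.852396)

x = -1.5499, ẋ = -5.8524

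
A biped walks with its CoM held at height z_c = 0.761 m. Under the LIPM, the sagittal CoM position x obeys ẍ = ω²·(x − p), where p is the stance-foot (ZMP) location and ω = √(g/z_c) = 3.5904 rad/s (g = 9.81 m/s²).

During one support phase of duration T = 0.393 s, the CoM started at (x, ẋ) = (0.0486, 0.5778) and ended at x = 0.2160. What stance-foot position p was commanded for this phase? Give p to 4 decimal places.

p = 0.1705

ωT = 3.5904·0.393 = 1.411027; cosh(ωT) = 2.172029, sinh(ωT) = 1.928136
x(T) = p + (x₀−p)·cosh(ωT) + (ẋ₀/ω)·sinh(ωT) ⇒ p·(1 − cosh) = x(T) − x₀·cosh − (ẋ₀/ω)·sinh
numerator   = 0.2160 − (0.0486)·2.172029 − (0.5778/3.5904)·1.928136 = -0.199854
denominator = 1 − 2.172029 = -1.172029
p = -0.199854 / -1.172029 = 0.1705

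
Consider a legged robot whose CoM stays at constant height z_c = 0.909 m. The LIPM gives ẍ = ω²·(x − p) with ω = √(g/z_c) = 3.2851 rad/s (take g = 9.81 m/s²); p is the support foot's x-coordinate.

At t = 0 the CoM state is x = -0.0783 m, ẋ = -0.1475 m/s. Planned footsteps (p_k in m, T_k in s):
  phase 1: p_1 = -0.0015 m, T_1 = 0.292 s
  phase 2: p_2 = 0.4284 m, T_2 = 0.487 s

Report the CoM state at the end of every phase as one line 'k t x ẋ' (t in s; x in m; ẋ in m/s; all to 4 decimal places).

phase 1: p=-0.0015, T=0.292, ωT=0.959249, cosh=1.496458, sinh=1.113278; start (x,ẋ)=(-0.078300, -0.147500) → end (x,ẋ)=(-0.166414, -0.501603)
phase 2: p=0.4284, T=0.487, ωT=1.599844, cosh=2.577093, sinh=2.375165; start (x,ẋ)=(-0.166414, -0.501603) → end (x,ẋ)=(-1.467155, -5.933804)

1 0.2920 -0.1664 -0.5016
2 0.7790 -1.4672 -5.9338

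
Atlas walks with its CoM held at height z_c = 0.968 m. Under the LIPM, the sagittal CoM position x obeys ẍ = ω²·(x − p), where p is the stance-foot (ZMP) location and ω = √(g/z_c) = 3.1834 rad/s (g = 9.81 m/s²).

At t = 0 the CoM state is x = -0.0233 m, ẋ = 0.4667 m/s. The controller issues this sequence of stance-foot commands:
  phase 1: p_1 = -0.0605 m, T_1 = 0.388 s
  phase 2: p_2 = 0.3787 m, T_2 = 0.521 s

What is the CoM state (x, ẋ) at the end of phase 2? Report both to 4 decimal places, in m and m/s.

x = 0.8404, ẋ = 1.7551

phase 1: p=-0.0605, T=0.388, ωT=1.235159, cosh=1.864857, sinh=1.574069; start (x,ẋ)=(-0.023300, 0.466700) → end (x,ẋ)=(0.239638, 1.056734)
phase 2: p=0.3787, T=0.521, ωT=1.658551, cosh=2.721056, sinh=2.530642; start (x,ẋ)=(0.239638, 1.056734) → end (x,ẋ)=(0.840354, 1.755142)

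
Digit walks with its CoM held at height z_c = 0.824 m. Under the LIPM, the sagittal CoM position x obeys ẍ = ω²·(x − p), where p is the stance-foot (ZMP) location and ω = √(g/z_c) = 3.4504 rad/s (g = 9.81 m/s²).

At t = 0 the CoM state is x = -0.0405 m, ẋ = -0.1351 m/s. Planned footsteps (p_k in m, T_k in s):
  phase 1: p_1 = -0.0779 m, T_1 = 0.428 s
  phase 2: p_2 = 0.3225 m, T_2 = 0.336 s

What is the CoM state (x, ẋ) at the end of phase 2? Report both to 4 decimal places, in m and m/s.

x = -0.3880, ẋ = -2.0371

phase 1: p=-0.0779, T=0.428, ωT=1.476771, cosh=2.303579, sinh=2.075205; start (x,ẋ)=(-0.040500, -0.135100) → end (x,ẋ)=(-0.073001, -0.043419)
phase 2: p=0.3225, T=0.336, ωT=1.159334, cosh=1.750753, sinh=1.437058; start (x,ẋ)=(-0.073001, -0.043419) → end (x,ẋ)=(-0.388007, -2.037075)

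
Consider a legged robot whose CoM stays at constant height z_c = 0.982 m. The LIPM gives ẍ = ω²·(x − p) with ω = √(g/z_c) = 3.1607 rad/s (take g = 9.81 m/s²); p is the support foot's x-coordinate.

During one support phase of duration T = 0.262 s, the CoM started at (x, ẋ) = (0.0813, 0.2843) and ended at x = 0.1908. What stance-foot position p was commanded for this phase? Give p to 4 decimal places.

ωT = 3.1607·0.262 = 0.828103; cosh(ωT) = 1.362925, sinh(ωT) = 0.926048
x(T) = p + (x₀−p)·cosh(ωT) + (ẋ₀/ω)·sinh(ωT) ⇒ p·(1 − cosh) = x(T) − x₀·cosh − (ẋ₀/ω)·sinh
numerator   = 0.1908 − (0.0813)·1.362925 − (0.2843/3.1607)·0.926048 = -0.003302
denominator = 1 − 1.362925 = -0.362925
p = -0.003302 / -0.362925 = 0.0091

p = 0.0091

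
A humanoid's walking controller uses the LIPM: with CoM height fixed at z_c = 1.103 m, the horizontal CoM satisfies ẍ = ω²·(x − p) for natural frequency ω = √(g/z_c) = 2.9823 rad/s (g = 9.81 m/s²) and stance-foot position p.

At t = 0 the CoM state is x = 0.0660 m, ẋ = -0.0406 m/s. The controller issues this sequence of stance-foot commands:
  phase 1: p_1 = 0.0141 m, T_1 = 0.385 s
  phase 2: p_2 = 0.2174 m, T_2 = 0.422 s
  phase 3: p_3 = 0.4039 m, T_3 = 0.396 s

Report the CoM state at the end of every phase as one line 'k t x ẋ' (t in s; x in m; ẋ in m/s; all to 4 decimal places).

1 0.3850 0.0848 0.1490
2 0.8070 0.0461 -0.3563
3 1.2030 -0.4101 -2.2093

phase 1: p=0.0141, T=0.385, ωT=1.148186, cosh=1.734840, sinh=1.417628; start (x,ẋ)=(0.066000, -0.040600) → end (x,ẋ)=(0.084839, 0.148988)
phase 2: p=0.2174, T=0.422, ωT=1.258531, cosh=1.902158, sinh=1.618087; start (x,ẋ)=(0.084839, 0.148988) → end (x,ẋ)=(0.046084, -0.356290)
phase 3: p=0.4039, T=0.396, ωT=1.180991, cosh=1.782287, sinh=1.475313; start (x,ẋ)=(0.046084, -0.356290) → end (x,ẋ)=(-0.410085, -2.209341)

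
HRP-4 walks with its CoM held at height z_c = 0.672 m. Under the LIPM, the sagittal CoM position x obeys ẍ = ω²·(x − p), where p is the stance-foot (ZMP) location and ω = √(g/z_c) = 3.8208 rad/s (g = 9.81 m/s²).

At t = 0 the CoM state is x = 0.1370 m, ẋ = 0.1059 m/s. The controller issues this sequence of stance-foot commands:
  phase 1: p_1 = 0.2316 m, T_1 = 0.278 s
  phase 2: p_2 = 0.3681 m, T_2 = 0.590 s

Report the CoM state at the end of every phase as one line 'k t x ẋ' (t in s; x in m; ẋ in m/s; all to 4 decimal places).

phase 1: p=0.2316, T=0.278, ωT=1.062182, cosh=1.619189, sinh=1.273488; start (x,ẋ)=(0.137000, 0.105900) → end (x,ẋ)=(0.113722, -0.288827)
phase 2: p=0.3681, T=0.590, ωT=2.254272, cosh=4.816652, sinh=4.711702; start (x,ẋ)=(0.113722, -0.288827) → end (x,ẋ)=(-1.213326, -5.970620)

1 0.2780 0.1137 -0.2888
2 0.8680 -1.2133 -5.9706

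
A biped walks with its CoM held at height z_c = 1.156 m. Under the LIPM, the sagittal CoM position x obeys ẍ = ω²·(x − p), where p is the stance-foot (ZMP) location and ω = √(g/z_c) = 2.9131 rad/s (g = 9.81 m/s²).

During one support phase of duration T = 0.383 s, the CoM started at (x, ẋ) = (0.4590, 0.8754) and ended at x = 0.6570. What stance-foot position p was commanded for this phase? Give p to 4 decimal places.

ωT = 2.9131·0.383 = 1.115717; cosh(ωT) = 1.689718, sinh(ωT) = 1.362038
x(T) = p + (x₀−p)·cosh(ωT) + (ẋ₀/ω)·sinh(ωT) ⇒ p·(1 − cosh) = x(T) − x₀·cosh − (ẋ₀/ω)·sinh
numerator   = 0.6570 − (0.4590)·1.689718 − (0.8754/2.9131)·1.362038 = -0.527879
denominator = 1 − 1.689718 = -0.689718
p = -0.527879 / -0.689718 = 0.7654

p = 0.7654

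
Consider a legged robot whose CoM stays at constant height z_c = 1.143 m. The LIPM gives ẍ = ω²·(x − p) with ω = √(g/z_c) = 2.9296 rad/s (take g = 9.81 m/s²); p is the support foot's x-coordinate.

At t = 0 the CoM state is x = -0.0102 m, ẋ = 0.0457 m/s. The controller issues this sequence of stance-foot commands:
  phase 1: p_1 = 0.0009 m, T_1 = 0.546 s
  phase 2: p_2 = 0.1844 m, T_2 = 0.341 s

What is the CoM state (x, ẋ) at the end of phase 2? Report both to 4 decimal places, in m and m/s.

x = -0.0693, ẋ = -0.5394

phase 1: p=0.0009, T=0.546, ωT=1.599562, cosh=2.576423, sinh=2.374438; start (x,ẋ)=(-0.010200, 0.045700) → end (x,ẋ)=(0.009342, 0.040529)
phase 2: p=0.1844, T=0.341, ωT=0.998994, cosh=1.541899, sinh=1.173649; start (x,ẋ)=(0.009342, 0.040529) → end (x,ẋ)=(-0.069286, -0.539415)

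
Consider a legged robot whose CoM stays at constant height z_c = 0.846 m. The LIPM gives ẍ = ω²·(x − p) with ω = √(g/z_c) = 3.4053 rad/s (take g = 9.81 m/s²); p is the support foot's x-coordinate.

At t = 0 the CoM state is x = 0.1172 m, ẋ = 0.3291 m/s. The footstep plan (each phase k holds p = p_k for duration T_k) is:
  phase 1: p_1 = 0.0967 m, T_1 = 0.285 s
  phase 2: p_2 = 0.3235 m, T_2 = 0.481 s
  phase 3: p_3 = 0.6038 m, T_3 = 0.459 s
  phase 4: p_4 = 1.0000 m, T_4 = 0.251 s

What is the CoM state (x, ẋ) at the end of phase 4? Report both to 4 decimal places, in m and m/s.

phase 1: p=0.0967, T=0.285, ωT=0.970510, cosh=1.509091, sinh=1.130201; start (x,ẋ)=(0.117200, 0.329100) → end (x,ẋ)=(0.236863, 0.575539)
phase 2: p=0.3235, T=0.481, ωT=1.637949, cosh=2.669493, sinh=2.475115; start (x,ẋ)=(0.236863, 0.575539) → end (x,ẋ)=(0.510549, 0.806177)
phase 3: p=0.6038, T=0.459, ωT=1.563033, cosh=2.491387, sinh=2.281888; start (x,ẋ)=(0.510549, 0.806177) → end (x,ẋ)=(0.911694, 1.283893)
phase 4: p=1.0000, T=0.251, ωT=0.854730, cosh=1.388069, sinh=0.962671; start (x,ẋ)=(0.911694, 1.283893) → end (x,ẋ)=(1.240379, 1.492650)

x = 1.2404, ẋ = 1.4926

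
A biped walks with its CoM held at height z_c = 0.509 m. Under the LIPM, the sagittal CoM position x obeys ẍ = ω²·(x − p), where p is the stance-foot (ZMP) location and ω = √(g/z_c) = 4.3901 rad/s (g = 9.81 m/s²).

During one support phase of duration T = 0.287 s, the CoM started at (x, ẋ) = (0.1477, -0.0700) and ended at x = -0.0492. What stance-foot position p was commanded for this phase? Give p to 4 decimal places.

p = 0.3368

ωT = 4.3901·0.287 = 1.259959; cosh(ωT) = 1.904471, sinh(ωT) = 1.620805
x(T) = p + (x₀−p)·cosh(ωT) + (ẋ₀/ω)·sinh(ωT) ⇒ p·(1 − cosh) = x(T) − x₀·cosh − (ẋ₀/ω)·sinh
numerator   = -0.0492 − (0.1477)·1.904471 − (-0.0700/4.3901)·1.620805 = -0.304647
denominator = 1 − 1.904471 = -0.904471
p = -0.304647 / -0.904471 = 0.3368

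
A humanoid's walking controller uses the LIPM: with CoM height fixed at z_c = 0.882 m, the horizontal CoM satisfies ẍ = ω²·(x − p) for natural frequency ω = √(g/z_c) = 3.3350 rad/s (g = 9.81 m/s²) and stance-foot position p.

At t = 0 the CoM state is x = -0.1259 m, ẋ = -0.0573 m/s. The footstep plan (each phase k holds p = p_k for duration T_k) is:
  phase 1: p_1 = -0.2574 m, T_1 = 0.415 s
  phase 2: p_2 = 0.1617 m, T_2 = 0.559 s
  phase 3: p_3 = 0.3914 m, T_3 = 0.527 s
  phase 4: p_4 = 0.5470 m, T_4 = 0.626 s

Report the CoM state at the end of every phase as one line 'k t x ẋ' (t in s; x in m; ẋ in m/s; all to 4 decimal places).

1 0.4150 -0.0107 0.6987
2 0.9740 0.2519 0.4982
3 1.5010 0.3951 0.1786
4 2.1270 0.1378 -1.2797

phase 1: p=-0.2574, T=0.415, ωT=1.384025, cosh=2.120750, sinh=1.870182; start (x,ẋ)=(-0.125900, -0.057300) → end (x,ẋ)=(-0.010654, 0.698654)
phase 2: p=0.1617, T=0.559, ωT=1.864265, cosh=3.303101, sinh=3.148091; start (x,ẋ)=(-0.010654, 0.698654) → end (x,ẋ)=(0.251897, 0.498204)
phase 3: p=0.3914, T=0.527, ωT=1.757545, cosh=2.985327, sinh=2.812859; start (x,ẋ)=(0.251897, 0.498204) → end (x,ẋ)=(0.395140, 0.178637)
phase 4: p=0.5470, T=0.626, ωT=2.087710, cosh=4.095196, sinh=3.971226; start (x,ẋ)=(0.395140, 0.178637) → end (x,ẋ)=(0.137821, -1.279680)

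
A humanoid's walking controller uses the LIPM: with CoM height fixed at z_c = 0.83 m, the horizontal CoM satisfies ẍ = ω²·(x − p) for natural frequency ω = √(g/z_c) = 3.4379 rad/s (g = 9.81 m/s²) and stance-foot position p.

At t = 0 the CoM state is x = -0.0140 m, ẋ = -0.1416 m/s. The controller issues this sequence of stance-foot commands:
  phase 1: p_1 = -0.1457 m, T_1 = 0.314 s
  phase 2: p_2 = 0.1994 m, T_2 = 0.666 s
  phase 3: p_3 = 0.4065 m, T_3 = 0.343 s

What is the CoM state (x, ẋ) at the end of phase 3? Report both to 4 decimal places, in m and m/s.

phase 1: p=-0.1457, T=0.314, ωT=1.079501, cosh=1.641487, sinh=1.301722; start (x,ẋ)=(-0.014000, -0.141600) → end (x,ẋ)=(0.016869, 0.356948)
phase 2: p=0.1994, T=0.666, ωT=2.289641, cosh=4.986350, sinh=4.885047; start (x,ẋ)=(0.016869, 0.356948) → end (x,ẋ)=(-0.203564, -1.285620)
phase 3: p=0.4065, T=0.343, ωT=1.179200, cosh=1.779648, sinh=1.472123; start (x,ẋ)=(-0.203564, -1.285620) → end (x,ẋ)=(-1.229707, -5.375491)

x = -1.2297, ẋ = -5.3755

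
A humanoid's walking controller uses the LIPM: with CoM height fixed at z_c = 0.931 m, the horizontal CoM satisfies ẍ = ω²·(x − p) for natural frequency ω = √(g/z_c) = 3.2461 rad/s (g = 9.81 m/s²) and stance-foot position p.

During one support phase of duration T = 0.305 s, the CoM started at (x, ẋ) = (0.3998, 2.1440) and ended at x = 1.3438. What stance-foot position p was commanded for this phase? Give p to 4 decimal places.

ωT = 3.2461·0.305 = 0.990061; cosh(ωT) = 1.531476, sinh(ωT) = 1.159922
x(T) = p + (x₀−p)·cosh(ωT) + (ẋ₀/ω)·sinh(ωT) ⇒ p·(1 − cosh) = x(T) − x₀·cosh − (ẋ₀/ω)·sinh
numerator   = 1.3438 − (0.3998)·1.531476 − (2.1440/3.2461)·1.159922 = -0.034595
denominator = 1 − 1.531476 = -0.531476
p = -0.034595 / -0.531476 = 0.0651

p = 0.0651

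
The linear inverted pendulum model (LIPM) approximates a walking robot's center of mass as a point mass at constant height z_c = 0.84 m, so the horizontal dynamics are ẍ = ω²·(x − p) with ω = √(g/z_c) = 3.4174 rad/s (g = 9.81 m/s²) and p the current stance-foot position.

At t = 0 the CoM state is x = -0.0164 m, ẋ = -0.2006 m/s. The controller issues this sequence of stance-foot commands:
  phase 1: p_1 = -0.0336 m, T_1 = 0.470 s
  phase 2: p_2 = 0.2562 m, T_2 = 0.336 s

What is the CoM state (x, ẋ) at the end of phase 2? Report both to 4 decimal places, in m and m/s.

phase 1: p=-0.0336, T=0.470, ωT=1.606178, cosh=2.592190, sinh=2.391537; start (x,ẋ)=(-0.016400, -0.200600) → end (x,ẋ)=(-0.129397, -0.379420)
phase 2: p=0.2562, T=0.336, ωT=1.148246, cosh=1.734926, sinh=1.417734; start (x,ẋ)=(-0.129397, -0.379420) → end (x,ẋ)=(-0.570187, -2.526468)

x = -0.5702, ẋ = -2.5265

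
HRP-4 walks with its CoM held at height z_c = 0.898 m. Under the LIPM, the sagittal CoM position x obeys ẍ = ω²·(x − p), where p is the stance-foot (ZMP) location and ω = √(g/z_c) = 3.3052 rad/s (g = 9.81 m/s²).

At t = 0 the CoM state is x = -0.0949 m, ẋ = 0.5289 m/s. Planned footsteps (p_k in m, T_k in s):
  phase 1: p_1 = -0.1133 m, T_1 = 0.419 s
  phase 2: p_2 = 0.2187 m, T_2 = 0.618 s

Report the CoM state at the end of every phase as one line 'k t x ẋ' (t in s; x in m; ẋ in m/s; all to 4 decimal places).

phase 1: p=-0.1133, T=0.419, ωT=1.384879, cosh=2.122348, sinh=1.871994; start (x,ẋ)=(-0.094900, 0.528900) → end (x,ẋ)=(0.225309, 1.236356)
phase 2: p=0.2187, T=0.618, ωT=2.042614, cosh=3.920212, sinh=3.790523; start (x,ẋ)=(0.225309, 1.236356) → end (x,ẋ)=(1.662506, 4.929577)

1 0.4190 0.2253 1.2364
2 1.0370 1.6625 4.9296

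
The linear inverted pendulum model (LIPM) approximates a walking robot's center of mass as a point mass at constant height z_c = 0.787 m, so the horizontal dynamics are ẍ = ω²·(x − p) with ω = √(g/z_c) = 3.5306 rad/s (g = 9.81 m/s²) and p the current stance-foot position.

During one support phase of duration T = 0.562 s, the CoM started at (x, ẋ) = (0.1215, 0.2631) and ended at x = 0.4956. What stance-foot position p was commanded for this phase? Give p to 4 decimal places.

p = 0.0815

ωT = 3.5306·0.562 = 1.984197; cosh(ωT) = 3.705349, sinh(ωT) = 3.567858
x(T) = p + (x₀−p)·cosh(ωT) + (ẋ₀/ω)·sinh(ωT) ⇒ p·(1 − cosh) = x(T) − x₀·cosh − (ẋ₀/ω)·sinh
numerator   = 0.4956 − (0.1215)·3.705349 − (0.2631/3.5306)·3.567858 = -0.220476
denominator = 1 − 3.705349 = -2.705349
p = -0.220476 / -2.705349 = 0.0815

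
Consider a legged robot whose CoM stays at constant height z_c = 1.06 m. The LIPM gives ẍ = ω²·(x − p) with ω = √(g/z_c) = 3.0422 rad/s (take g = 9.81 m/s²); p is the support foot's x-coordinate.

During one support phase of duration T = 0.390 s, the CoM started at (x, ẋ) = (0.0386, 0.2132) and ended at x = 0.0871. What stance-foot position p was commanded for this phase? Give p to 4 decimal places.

p = 0.1089

ωT = 3.0422·0.390 = 1.186458; cosh(ωT) = 1.790380, sinh(ωT) = 1.485079
x(T) = p + (x₀−p)·cosh(ωT) + (ẋ₀/ω)·sinh(ωT) ⇒ p·(1 − cosh) = x(T) − x₀·cosh − (ẋ₀/ω)·sinh
numerator   = 0.0871 − (0.0386)·1.790380 − (0.2132/3.0422)·1.485079 = -0.086084
denominator = 1 − 1.790380 = -0.790380
p = -0.086084 / -0.790380 = 0.1089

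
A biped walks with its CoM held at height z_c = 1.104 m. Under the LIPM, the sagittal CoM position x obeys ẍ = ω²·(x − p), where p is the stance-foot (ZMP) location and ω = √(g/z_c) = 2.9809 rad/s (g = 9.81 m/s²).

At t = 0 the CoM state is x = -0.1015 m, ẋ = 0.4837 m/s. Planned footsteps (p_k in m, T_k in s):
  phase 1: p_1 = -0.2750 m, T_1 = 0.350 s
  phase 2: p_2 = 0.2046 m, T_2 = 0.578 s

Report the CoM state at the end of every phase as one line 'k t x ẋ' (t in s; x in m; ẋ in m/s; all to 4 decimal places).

phase 1: p=-0.2750, T=0.350, ωT=1.043315, cosh=1.595448, sinh=1.243163; start (x,ẋ)=(-0.101500, 0.483700) → end (x,ẋ)=(0.203534, 1.414665)
phase 2: p=0.2046, T=0.578, ωT=1.722960, cosh=2.889811, sinh=2.711274; start (x,ẋ)=(0.203534, 1.414665) → end (x,ẋ)=(1.488226, 4.079498)

1 0.3500 0.2035 1.4147
2 0.9280 1.4882 4.0795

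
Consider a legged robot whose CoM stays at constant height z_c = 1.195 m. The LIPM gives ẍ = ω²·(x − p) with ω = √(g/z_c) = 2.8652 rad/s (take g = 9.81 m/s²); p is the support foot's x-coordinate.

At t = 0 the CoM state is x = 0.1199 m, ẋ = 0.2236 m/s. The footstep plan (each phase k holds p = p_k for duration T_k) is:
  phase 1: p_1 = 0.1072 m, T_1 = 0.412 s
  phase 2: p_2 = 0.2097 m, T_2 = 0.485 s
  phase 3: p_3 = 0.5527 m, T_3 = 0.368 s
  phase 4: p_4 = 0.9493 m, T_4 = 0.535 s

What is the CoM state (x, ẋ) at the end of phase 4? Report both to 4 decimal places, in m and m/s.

phase 1: p=0.1072, T=0.412, ωT=1.180462, cosh=1.781508, sinh=1.474371; start (x,ẋ)=(0.119900, 0.223600) → end (x,ẋ)=(0.244885, 0.451995)
phase 2: p=0.2097, T=0.485, ωT=1.389622, cosh=2.131251, sinh=1.882082; start (x,ẋ)=(0.244885, 0.451995) → end (x,ẋ)=(0.581593, 1.153051)
phase 3: p=0.5527, T=0.368, ωT=1.054394, cosh=1.609319, sinh=1.260915; start (x,ẋ)=(0.581593, 1.153051) → end (x,ẋ)=(1.106631, 1.960008)
phase 4: p=0.9493, T=0.535, ωT=1.532882, cosh=2.423709, sinh=2.207797; start (x,ẋ)=(1.106631, 1.960008) → end (x,ẋ)=(2.840921, 5.745732)

x = 2.8409, ẋ = 5.7457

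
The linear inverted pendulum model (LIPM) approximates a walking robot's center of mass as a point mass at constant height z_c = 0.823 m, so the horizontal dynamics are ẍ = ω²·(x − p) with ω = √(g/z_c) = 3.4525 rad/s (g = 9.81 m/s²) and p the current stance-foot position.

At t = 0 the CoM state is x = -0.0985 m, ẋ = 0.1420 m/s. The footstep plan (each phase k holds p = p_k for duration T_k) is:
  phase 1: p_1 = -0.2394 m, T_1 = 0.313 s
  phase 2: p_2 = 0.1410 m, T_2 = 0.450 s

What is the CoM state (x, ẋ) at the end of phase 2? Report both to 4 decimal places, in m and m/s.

x = 0.4731, ẋ = 1.3996

phase 1: p=-0.2394, T=0.313, ωT=1.080633, cosh=1.642962, sinh=1.303581; start (x,ẋ)=(-0.098500, 0.142000) → end (x,ẋ)=(0.045709, 0.867437)
phase 2: p=0.1410, T=0.450, ωT=1.553625, cosh=2.470030, sinh=2.258550; start (x,ẋ)=(0.045709, 0.867437) → end (x,ẋ)=(0.473087, 1.399551)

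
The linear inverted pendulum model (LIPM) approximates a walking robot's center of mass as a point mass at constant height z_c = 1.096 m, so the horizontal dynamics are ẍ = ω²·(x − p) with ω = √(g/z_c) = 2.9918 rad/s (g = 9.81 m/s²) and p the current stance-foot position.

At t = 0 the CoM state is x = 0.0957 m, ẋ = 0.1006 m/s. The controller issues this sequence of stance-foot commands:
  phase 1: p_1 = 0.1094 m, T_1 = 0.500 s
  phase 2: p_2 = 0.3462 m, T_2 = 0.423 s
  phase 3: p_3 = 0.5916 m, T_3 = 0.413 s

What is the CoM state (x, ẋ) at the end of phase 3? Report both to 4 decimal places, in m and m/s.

x = -0.7781, ẋ = -3.8237

phase 1: p=0.1094, T=0.500, ωT=1.495900, cosh=2.343699, sinh=2.119652; start (x,ẋ)=(0.095700, 0.100600) → end (x,ẋ)=(0.148565, 0.148897)
phase 2: p=0.3462, T=0.423, ωT=1.265531, cosh=1.913533, sinh=1.631443; start (x,ẋ)=(0.148565, 0.148897) → end (x,ẋ)=(0.049213, -0.679728)
phase 3: p=0.5916, T=0.413, ωT=1.235613, cosh=1.865572, sinh=1.574916; start (x,ẋ)=(0.049213, -0.679728) → end (x,ẋ)=(-0.778078, -3.823717)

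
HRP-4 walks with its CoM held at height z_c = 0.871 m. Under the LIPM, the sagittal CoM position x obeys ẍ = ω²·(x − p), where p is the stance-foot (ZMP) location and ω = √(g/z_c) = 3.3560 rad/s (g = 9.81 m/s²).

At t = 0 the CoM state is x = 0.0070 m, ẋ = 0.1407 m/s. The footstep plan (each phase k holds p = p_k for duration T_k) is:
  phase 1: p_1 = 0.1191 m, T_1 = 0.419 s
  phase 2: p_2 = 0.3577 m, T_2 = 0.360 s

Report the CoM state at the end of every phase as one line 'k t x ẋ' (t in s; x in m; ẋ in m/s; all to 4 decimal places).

1 0.4190 -0.0429 -0.4171
2 0.7790 -0.5621 -2.8099

phase 1: p=0.1191, T=0.419, ωT=1.406164, cosh=2.162678, sinh=1.917596; start (x,ẋ)=(0.007000, 0.140700) → end (x,ẋ)=(-0.042941, -0.417125)
phase 2: p=0.3577, T=0.360, ωT=1.208160, cosh=1.823033, sinh=1.524287; start (x,ẋ)=(-0.042941, -0.417125) → end (x,ẋ)=(-0.562139, -2.809916)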